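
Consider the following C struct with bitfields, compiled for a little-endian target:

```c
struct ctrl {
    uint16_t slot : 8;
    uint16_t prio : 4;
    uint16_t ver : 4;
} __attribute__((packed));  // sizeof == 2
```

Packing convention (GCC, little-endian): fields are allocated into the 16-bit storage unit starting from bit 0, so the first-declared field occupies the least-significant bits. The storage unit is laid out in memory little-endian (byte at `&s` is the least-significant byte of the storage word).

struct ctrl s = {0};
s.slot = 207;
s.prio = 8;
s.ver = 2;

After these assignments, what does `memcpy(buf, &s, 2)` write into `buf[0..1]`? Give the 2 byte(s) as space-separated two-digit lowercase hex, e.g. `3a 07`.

[0+:8] slot=207 & 0xff = 0xcf; word=0x00cf
[8+:4] prio=8 & 0xf = 0x8; word=0x08cf
[12+:4] ver=2 & 0xf = 0x2; word=0x28cf
word = 0x28cf → little-endian bytes:
  [0]=0xcf  [1]=0x28

cf 28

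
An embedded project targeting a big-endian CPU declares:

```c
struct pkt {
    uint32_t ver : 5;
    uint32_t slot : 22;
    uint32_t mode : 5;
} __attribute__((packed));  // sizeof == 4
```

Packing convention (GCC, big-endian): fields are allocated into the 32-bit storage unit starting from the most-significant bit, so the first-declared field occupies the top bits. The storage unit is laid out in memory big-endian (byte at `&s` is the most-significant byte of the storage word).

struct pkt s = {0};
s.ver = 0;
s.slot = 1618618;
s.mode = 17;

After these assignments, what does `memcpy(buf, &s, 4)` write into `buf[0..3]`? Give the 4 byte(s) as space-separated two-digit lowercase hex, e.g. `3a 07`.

03 16 57 51

ver:5 = 0 → 0x0 << 27 → word 0x00000000
slot:22 = 1618618 → 0x18b2ba << 5 → word 0x03165740
mode:5 = 17 → 0x11 << 0 → word 0x03165751
word = 0x03165751 → big-endian bytes:
  [0]=0x03  [1]=0x16  [2]=0x57  [3]=0x51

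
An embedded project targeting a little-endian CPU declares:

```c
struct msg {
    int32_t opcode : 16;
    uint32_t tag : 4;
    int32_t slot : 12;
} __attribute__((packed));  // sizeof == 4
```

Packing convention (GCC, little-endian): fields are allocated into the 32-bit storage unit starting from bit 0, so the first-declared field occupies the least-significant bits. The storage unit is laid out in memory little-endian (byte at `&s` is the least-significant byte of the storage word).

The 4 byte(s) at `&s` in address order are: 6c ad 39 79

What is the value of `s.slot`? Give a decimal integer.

1939

[0]=0x6c [1]=0xad [2]=0x39 [3]=0x79 (little-endian) → word 0x7939ad6c
opcode [0+:16] = (word>>0) & 0xffff = 44396
tag [16+:4] = (word>>16) & 0xf = 9
slot [20+:12] = (word>>20) & 0xfff = 1939  ←
slot signed 12b, MSB=0: value = 1939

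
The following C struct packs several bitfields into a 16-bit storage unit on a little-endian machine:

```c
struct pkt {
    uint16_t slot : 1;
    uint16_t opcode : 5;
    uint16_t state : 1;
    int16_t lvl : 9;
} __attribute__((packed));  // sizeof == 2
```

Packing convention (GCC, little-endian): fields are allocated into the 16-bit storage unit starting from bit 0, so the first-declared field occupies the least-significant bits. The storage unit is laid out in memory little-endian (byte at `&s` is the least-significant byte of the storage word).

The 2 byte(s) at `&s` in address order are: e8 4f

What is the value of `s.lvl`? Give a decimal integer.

159

[0]=0xe8 [1]=0x4f (little-endian) → word 0x4fe8
slot:1 @ bit 0 → (0x4fe8>>0)&0x1 = 0x0
opcode:5 @ bit 1 → (0x4fe8>>1)&0x1f = 0x14
state:1 @ bit 6 → (0x4fe8>>6)&0x1 = 0x1
lvl:9 @ bit 7 → (0x4fe8>>7)&0x1ff = 0x9f  ←
lvl signed 9b, MSB=0: value = 159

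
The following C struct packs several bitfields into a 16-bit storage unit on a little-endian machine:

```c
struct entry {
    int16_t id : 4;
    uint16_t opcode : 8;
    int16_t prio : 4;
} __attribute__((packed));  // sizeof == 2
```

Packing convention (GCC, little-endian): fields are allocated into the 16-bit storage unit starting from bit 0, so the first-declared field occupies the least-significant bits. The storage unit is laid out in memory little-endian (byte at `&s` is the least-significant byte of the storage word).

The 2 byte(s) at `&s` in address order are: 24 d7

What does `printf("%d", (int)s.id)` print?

[0]=0x24 [1]=0xd7 (little-endian) → word 0xd724
id [0+:4] = (word>>0) & 0xf = 4  ←
opcode [4+:8] = (word>>4) & 0xff = 114
prio [12+:4] = (word>>12) & 0xf = 13
id signed 4b, MSB=0: value = 4

4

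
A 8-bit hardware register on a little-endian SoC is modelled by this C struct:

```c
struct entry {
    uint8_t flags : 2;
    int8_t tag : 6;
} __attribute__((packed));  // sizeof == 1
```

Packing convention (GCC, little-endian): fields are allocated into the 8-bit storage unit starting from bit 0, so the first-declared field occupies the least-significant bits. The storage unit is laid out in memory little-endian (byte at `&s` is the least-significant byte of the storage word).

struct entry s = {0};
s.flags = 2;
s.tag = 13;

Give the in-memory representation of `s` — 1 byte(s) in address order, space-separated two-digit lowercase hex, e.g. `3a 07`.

36

[0+:2] flags=2 & 0x3 = 0x2; word=0x02
[2+:6] tag=13 & 0x3f = 0xd; word=0x36
word = 0x36 → little-endian bytes:
  [0]=0x36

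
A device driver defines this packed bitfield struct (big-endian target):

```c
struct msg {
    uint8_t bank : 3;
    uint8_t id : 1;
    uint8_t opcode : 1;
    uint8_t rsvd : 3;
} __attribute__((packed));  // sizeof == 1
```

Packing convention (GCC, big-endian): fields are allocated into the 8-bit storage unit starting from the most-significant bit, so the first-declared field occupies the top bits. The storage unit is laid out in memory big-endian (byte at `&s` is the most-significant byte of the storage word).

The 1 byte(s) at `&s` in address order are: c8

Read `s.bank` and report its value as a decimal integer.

6

[0]=0xc8 (big-endian) → word 0xc8
bank:3 @ bit 5 → (0xc8>>5)&0x7 = 0x6  ←
id:1 @ bit 4 → (0xc8>>4)&0x1 = 0x0
opcode:1 @ bit 3 → (0xc8>>3)&0x1 = 0x1
rsvd:3 @ bit 0 → (0xc8>>0)&0x7 = 0x0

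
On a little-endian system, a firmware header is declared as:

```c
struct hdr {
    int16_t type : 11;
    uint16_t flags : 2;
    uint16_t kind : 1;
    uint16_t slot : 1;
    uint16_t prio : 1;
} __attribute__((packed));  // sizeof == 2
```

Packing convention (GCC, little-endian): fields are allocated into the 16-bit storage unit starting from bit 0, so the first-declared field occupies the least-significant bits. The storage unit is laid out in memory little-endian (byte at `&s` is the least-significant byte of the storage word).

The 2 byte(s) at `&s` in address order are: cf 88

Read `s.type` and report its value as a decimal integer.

207

[0]=0xcf [1]=0x88 (little-endian) → word 0x88cf
type:11 @ bit 0 → (0x88cf>>0)&0x7ff = 0xcf  ←
flags:2 @ bit 11 → (0x88cf>>11)&0x3 = 0x1
kind:1 @ bit 13 → (0x88cf>>13)&0x1 = 0x0
slot:1 @ bit 14 → (0x88cf>>14)&0x1 = 0x0
prio:1 @ bit 15 → (0x88cf>>15)&0x1 = 0x1
type signed 11b, MSB=0: value = 207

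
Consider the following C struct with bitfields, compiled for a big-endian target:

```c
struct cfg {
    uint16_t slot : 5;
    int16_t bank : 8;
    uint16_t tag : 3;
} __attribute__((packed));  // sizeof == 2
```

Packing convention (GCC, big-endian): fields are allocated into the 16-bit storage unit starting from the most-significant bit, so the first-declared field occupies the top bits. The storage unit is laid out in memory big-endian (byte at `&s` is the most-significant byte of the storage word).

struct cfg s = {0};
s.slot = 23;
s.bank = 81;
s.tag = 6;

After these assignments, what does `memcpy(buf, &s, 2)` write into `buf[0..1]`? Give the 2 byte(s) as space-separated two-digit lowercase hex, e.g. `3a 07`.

slot:5 = 23 → 0x17 << 11 → word 0xb800
bank:8 = 81 → 0x51 << 3 → word 0xba88
tag:3 = 6 → 0x6 << 0 → word 0xba8e
word = 0xba8e → big-endian bytes:
  [0]=0xba  [1]=0x8e

ba 8e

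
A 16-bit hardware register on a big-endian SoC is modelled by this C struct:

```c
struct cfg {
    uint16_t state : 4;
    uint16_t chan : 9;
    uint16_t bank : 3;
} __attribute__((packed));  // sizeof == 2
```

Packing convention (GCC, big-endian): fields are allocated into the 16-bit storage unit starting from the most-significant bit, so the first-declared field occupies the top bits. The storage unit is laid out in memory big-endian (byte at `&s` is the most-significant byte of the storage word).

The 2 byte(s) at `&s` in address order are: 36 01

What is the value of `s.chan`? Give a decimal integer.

[0]=0x36 [1]=0x01 (big-endian) → word 0x3601
state:4 @ bit 12 → (0x3601>>12)&0xf = 0x3
chan:9 @ bit 3 → (0x3601>>3)&0x1ff = 0xc0  ←
bank:3 @ bit 0 → (0x3601>>0)&0x7 = 0x1

192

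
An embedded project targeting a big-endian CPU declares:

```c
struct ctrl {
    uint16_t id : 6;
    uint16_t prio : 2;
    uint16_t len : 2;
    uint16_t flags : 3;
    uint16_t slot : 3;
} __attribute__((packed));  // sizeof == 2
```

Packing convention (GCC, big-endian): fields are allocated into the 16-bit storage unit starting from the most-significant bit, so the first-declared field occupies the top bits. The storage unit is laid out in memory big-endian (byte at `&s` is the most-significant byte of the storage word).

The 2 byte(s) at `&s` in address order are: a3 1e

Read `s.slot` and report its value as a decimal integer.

6

[0]=0xa3 [1]=0x1e (big-endian) → word 0xa31e
id [10+:6] = (word>>10) & 0x3f = 40
prio [8+:2] = (word>>8) & 0x3 = 3
len [6+:2] = (word>>6) & 0x3 = 0
flags [3+:3] = (word>>3) & 0x7 = 3
slot [0+:3] = (word>>0) & 0x7 = 6  ←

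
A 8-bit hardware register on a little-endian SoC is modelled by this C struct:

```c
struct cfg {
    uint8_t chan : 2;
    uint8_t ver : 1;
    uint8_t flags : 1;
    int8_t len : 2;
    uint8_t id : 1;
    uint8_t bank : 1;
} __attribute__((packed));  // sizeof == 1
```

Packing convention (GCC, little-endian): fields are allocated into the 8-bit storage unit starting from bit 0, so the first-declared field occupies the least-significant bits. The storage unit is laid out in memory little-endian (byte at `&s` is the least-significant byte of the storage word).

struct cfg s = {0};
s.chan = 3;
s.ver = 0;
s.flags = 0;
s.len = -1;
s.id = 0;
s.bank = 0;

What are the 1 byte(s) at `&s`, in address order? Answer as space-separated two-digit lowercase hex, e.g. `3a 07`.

chan:2 = 3 → 0x3 << 0 → word 0x03
ver:1 = 0 → 0x0 << 2 → word 0x03
flags:1 = 0 → 0x0 << 3 → word 0x03
len:2 = -1 → 0x3 << 4 → word 0x33
id:1 = 0 → 0x0 << 6 → word 0x33
bank:1 = 0 → 0x0 << 7 → word 0x33
word = 0x33 → little-endian bytes:
  [0]=0x33

33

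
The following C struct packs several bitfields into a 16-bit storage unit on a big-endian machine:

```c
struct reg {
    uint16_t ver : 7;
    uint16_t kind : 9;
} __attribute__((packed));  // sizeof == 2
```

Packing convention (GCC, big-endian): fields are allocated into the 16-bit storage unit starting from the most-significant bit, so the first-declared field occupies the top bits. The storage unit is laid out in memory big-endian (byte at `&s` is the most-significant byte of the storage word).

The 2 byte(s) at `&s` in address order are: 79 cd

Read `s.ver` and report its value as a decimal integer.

[0]=0x79 [1]=0xcd (big-endian) → word 0x79cd
ver [9+:7] = (word>>9) & 0x7f = 60  ←
kind [0+:9] = (word>>0) & 0x1ff = 461

60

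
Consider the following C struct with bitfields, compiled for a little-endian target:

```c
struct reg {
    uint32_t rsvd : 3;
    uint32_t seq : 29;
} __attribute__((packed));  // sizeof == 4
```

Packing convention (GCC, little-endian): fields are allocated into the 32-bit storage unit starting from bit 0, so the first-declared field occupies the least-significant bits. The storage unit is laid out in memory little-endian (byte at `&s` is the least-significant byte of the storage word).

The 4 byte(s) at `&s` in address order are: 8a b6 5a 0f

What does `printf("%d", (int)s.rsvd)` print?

[0]=0x8a [1]=0xb6 [2]=0x5a [3]=0x0f (little-endian) → word 0x0f5ab68a
rsvd:3 @ bit 0 → (0x0f5ab68a>>0)&0x7 = 0x2  ←
seq:29 @ bit 3 → (0x0f5ab68a>>3)&0x1fffffff = 0x1eb56d1

2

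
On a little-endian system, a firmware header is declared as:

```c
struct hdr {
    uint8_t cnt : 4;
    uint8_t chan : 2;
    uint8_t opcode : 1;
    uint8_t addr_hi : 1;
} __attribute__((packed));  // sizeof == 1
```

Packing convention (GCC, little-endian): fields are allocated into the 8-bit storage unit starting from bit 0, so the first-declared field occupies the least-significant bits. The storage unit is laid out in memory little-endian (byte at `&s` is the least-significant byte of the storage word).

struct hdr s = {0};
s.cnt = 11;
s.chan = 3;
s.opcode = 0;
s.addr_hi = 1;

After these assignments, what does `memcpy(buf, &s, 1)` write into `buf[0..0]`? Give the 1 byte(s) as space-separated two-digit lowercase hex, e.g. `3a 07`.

cnt (4b) val=11 bits=0xb at bit 0: 0x0b
chan (2b) val=3 bits=0x3 at bit 4: 0x3b
opcode (1b) val=0 bits=0x0 at bit 6: 0x3b
addr_hi (1b) val=1 bits=0x1 at bit 7: 0xbb
word = 0xbb → little-endian bytes:
  [0]=0xbb

bb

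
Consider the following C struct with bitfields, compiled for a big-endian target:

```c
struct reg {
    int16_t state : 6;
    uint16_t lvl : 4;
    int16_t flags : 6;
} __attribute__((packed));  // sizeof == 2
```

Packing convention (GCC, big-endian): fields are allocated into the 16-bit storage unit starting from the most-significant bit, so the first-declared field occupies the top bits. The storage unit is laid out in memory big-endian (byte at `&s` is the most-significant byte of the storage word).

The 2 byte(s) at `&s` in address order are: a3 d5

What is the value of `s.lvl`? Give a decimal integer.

[0]=0xa3 [1]=0xd5 (big-endian) → word 0xa3d5
state:6 @ bit 10 → (0xa3d5>>10)&0x3f = 0x28
lvl:4 @ bit 6 → (0xa3d5>>6)&0xf = 0xf  ←
flags:6 @ bit 0 → (0xa3d5>>0)&0x3f = 0x15

15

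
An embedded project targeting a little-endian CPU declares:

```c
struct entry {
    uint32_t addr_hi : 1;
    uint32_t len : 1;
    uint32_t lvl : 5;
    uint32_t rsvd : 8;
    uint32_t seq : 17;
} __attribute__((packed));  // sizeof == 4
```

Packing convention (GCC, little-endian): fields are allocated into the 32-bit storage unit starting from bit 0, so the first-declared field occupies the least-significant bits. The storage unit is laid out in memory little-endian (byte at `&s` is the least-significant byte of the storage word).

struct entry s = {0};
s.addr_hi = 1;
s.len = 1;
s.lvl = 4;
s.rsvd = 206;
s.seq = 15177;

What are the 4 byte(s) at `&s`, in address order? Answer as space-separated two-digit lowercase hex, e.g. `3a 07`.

[0+:1] addr_hi=1 & 0x1 = 0x1; word=0x00000001
[1+:1] len=1 & 0x1 = 0x1; word=0x00000003
[2+:5] lvl=4 & 0x1f = 0x4; word=0x00000013
[7+:8] rsvd=206 & 0xff = 0xce; word=0x00006713
[15+:17] seq=15177 & 0x1ffff = 0x3b49; word=0x1da4e713
word = 0x1da4e713 → little-endian bytes:
  [0]=0x13  [1]=0xe7  [2]=0xa4  [3]=0x1d

13 e7 a4 1d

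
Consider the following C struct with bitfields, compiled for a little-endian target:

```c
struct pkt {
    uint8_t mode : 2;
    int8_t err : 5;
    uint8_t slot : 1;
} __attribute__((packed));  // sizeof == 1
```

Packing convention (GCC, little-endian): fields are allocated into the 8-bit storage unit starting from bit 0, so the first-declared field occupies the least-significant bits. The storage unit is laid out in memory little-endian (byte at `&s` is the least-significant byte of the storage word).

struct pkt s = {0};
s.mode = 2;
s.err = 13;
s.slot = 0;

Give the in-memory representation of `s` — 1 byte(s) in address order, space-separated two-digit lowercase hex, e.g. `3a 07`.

36

[0+:2] mode=2 & 0x3 = 0x2; word=0x02
[2+:5] err=13 & 0x1f = 0xd; word=0x36
[7+:1] slot=0 & 0x1 = 0x0; word=0x36
word = 0x36 → little-endian bytes:
  [0]=0x36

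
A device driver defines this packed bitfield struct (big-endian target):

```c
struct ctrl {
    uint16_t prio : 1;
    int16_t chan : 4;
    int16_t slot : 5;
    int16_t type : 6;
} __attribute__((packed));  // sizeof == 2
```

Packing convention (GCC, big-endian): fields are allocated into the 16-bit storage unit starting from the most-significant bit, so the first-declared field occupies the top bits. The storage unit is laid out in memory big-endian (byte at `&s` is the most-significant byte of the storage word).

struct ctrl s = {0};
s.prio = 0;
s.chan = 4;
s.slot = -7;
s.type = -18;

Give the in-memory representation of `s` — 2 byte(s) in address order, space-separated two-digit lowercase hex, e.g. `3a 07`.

26 6e

prio (1b) val=0 bits=0x0 at bit 15: 0x0000
chan (4b) val=4 bits=0x4 at bit 11: 0x2000
slot (5b) val=-7 bits=0x19 at bit 6: 0x2640
type (6b) val=-18 bits=0x2e at bit 0: 0x266e
word = 0x266e → big-endian bytes:
  [0]=0x26  [1]=0x6e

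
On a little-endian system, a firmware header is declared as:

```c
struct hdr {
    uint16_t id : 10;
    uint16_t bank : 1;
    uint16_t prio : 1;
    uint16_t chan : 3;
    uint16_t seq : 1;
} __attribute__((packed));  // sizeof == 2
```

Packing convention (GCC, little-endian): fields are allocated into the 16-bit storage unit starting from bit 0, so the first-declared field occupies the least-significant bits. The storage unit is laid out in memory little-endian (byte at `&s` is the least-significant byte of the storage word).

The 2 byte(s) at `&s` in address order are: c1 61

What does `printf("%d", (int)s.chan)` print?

[0]=0xc1 [1]=0x61 (little-endian) → word 0x61c1
id:10 @ bit 0 → (0x61c1>>0)&0x3ff = 0x1c1
bank:1 @ bit 10 → (0x61c1>>10)&0x1 = 0x0
prio:1 @ bit 11 → (0x61c1>>11)&0x1 = 0x0
chan:3 @ bit 12 → (0x61c1>>12)&0x7 = 0x6  ←
seq:1 @ bit 15 → (0x61c1>>15)&0x1 = 0x0

6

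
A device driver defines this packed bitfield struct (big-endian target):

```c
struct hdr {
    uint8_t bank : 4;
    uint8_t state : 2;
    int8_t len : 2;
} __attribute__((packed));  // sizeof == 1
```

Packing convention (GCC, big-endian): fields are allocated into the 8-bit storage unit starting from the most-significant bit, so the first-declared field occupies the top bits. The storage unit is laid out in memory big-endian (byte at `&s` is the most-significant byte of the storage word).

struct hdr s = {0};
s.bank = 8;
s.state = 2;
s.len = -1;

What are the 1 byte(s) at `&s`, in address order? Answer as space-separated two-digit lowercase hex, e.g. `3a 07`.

8b

bank (4b) val=8 bits=0x8 at bit 4: 0x80
state (2b) val=2 bits=0x2 at bit 2: 0x88
len (2b) val=-1 bits=0x3 at bit 0: 0x8b
word = 0x8b → big-endian bytes:
  [0]=0x8b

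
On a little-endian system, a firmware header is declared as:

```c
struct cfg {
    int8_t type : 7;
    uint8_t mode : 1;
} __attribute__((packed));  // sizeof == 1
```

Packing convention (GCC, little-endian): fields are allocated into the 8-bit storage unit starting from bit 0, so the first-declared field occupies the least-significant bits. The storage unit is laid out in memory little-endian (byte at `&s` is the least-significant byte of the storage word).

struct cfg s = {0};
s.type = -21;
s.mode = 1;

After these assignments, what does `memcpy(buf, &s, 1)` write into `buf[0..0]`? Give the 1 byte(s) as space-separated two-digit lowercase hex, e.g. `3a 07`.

eb

type:7 = -21 → 0x6b << 0 → word 0x6b
mode:1 = 1 → 0x1 << 7 → word 0xeb
word = 0xeb → little-endian bytes:
  [0]=0xeb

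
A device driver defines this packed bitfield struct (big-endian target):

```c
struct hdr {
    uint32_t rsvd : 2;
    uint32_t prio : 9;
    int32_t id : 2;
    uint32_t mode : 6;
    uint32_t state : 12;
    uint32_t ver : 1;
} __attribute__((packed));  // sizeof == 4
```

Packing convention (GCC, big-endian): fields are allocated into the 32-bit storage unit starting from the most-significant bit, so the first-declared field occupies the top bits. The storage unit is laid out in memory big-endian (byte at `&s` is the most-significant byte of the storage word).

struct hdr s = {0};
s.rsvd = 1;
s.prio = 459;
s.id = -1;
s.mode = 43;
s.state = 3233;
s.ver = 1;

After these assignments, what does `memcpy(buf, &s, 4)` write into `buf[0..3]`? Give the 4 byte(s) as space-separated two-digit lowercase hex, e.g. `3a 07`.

79 7d 79 43

[30+:2] rsvd=1 & 0x3 = 0x1; word=0x40000000
[21+:9] prio=459 & 0x1ff = 0x1cb; word=0x79600000
[19+:2] id=-1 & 0x3 = 0x3; word=0x79780000
[13+:6] mode=43 & 0x3f = 0x2b; word=0x797d6000
[1+:12] state=3233 & 0xfff = 0xca1; word=0x797d7942
[0+:1] ver=1 & 0x1 = 0x1; word=0x797d7943
word = 0x797d7943 → big-endian bytes:
  [0]=0x79  [1]=0x7d  [2]=0x79  [3]=0x43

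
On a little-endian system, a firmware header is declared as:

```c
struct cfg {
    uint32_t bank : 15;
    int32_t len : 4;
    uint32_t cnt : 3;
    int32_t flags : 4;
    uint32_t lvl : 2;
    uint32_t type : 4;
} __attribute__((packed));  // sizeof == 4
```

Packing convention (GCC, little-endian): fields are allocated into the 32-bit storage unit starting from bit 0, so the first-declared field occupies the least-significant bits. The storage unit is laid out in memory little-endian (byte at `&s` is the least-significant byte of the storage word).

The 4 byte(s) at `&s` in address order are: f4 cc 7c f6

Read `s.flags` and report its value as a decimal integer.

-7

[0]=0xf4 [1]=0xcc [2]=0x7c [3]=0xf6 (little-endian) → word 0xf67cccf4
bank:15 @ bit 0 → (0xf67cccf4>>0)&0x7fff = 0x4cf4
len:4 @ bit 15 → (0xf67cccf4>>15)&0xf = 0x9
cnt:3 @ bit 19 → (0xf67cccf4>>19)&0x7 = 0x7
flags:4 @ bit 22 → (0xf67cccf4>>22)&0xf = 0x9  ←
lvl:2 @ bit 26 → (0xf67cccf4>>26)&0x3 = 0x1
type:4 @ bit 28 → (0xf67cccf4>>28)&0xf = 0xf
flags signed 4b, MSB=1: 9 - 16 = -7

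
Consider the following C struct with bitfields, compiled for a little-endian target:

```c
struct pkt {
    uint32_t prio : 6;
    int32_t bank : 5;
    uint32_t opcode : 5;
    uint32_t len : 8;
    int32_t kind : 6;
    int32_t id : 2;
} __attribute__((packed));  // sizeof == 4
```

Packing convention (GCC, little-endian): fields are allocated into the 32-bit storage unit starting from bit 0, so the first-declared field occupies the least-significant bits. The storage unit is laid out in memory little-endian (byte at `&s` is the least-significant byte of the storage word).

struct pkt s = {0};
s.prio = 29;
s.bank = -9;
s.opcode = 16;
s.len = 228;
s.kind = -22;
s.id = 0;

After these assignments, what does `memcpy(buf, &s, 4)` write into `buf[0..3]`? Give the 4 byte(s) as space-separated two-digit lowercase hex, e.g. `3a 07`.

dd 85 e4 2a

prio (6b) val=29 bits=0x1d at bit 0: 0x0000001d
bank (5b) val=-9 bits=0x17 at bit 6: 0x000005dd
opcode (5b) val=16 bits=0x10 at bit 11: 0x000085dd
len (8b) val=228 bits=0xe4 at bit 16: 0x00e485dd
kind (6b) val=-22 bits=0x2a at bit 24: 0x2ae485dd
id (2b) val=0 bits=0x0 at bit 30: 0x2ae485dd
word = 0x2ae485dd → little-endian bytes:
  [0]=0xdd  [1]=0x85  [2]=0xe4  [3]=0x2a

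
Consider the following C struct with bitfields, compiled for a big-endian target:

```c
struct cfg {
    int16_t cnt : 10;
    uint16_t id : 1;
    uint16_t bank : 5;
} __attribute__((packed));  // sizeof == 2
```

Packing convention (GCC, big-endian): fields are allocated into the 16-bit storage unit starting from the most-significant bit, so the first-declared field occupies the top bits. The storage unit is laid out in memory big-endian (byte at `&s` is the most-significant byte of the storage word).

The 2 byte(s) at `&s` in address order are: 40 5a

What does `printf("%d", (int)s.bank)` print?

26

[0]=0x40 [1]=0x5a (big-endian) → word 0x405a
cnt [6+:10] = (word>>6) & 0x3ff = 257
id [5+:1] = (word>>5) & 0x1 = 0
bank [0+:5] = (word>>0) & 0x1f = 26  ←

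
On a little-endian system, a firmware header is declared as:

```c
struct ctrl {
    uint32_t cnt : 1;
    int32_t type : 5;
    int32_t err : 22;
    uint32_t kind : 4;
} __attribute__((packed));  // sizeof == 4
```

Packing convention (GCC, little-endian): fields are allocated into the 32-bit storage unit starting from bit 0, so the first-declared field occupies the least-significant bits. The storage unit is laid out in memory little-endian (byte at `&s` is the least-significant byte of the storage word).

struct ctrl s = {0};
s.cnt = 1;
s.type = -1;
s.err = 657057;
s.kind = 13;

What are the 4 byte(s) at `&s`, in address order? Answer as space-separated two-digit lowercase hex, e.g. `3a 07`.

7f a8 81 d2

cnt:1 = 1 → 0x1 << 0 → word 0x00000001
type:5 = -1 → 0x1f << 1 → word 0x0000003f
err:22 = 657057 → 0xa06a1 << 6 → word 0x0281a87f
kind:4 = 13 → 0xd << 28 → word 0xd281a87f
word = 0xd281a87f → little-endian bytes:
  [0]=0x7f  [1]=0xa8  [2]=0x81  [3]=0xd2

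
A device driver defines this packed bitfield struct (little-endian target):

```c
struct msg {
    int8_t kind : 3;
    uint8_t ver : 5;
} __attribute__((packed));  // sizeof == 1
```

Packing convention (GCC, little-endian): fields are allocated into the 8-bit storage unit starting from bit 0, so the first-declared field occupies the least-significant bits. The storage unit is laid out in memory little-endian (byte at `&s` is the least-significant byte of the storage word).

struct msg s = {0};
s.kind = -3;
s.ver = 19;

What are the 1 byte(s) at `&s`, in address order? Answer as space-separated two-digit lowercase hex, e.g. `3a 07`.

kind:3 = -3 → 0x5 << 0 → word 0x05
ver:5 = 19 → 0x13 << 3 → word 0x9d
word = 0x9d → little-endian bytes:
  [0]=0x9d

9d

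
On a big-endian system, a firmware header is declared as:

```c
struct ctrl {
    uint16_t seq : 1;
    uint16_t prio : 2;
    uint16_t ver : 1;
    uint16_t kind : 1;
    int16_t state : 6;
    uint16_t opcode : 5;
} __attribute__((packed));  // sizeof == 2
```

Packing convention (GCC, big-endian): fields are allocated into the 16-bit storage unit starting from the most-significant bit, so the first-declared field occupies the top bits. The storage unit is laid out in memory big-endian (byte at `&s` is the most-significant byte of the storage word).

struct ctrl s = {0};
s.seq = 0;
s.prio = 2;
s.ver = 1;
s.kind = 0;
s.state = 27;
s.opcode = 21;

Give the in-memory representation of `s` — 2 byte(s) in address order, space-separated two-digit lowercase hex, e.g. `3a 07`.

53 75

seq (1b) val=0 bits=0x0 at bit 15: 0x0000
prio (2b) val=2 bits=0x2 at bit 13: 0x4000
ver (1b) val=1 bits=0x1 at bit 12: 0x5000
kind (1b) val=0 bits=0x0 at bit 11: 0x5000
state (6b) val=27 bits=0x1b at bit 5: 0x5360
opcode (5b) val=21 bits=0x15 at bit 0: 0x5375
word = 0x5375 → big-endian bytes:
  [0]=0x53  [1]=0x75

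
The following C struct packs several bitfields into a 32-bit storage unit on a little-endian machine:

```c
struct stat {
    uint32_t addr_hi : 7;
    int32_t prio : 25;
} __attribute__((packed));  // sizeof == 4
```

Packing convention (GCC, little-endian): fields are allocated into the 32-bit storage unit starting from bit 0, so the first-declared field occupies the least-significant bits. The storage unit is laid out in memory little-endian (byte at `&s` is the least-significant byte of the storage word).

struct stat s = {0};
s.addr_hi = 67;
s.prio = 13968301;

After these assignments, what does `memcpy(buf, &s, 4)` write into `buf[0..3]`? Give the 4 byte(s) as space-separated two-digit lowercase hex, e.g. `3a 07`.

addr_hi:7 = 67 → 0x43 << 0 → word 0x00000043
prio:25 = 13968301 → 0xd523ad << 7 → word 0x6a91d6c3
word = 0x6a91d6c3 → little-endian bytes:
  [0]=0xc3  [1]=0xd6  [2]=0x91  [3]=0x6a

c3 d6 91 6a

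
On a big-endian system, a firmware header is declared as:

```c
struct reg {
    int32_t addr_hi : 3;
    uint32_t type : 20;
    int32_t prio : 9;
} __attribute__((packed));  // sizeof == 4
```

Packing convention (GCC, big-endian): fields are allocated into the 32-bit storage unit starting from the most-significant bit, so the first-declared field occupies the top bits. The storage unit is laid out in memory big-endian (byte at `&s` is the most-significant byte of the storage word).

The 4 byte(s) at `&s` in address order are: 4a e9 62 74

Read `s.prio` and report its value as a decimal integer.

116

[0]=0x4a [1]=0xe9 [2]=0x62 [3]=0x74 (big-endian) → word 0x4ae96274
addr_hi [29+:3] = (word>>29) & 0x7 = 2
type [9+:20] = (word>>9) & 0xfffff = 357553
prio [0+:9] = (word>>0) & 0x1ff = 116  ←
prio signed 9b, MSB=0: value = 116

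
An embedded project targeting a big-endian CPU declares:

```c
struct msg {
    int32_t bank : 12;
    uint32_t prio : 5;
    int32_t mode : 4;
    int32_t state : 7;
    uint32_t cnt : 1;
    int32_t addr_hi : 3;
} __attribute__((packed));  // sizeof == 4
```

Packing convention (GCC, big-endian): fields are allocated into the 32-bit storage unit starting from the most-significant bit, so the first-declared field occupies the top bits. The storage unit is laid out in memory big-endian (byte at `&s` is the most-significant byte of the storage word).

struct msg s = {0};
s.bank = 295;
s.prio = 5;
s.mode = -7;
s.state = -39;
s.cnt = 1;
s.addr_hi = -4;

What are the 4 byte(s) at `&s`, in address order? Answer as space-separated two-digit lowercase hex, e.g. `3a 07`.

12 72 cd 9c

bank (12b) val=295 bits=0x127 at bit 20: 0x12700000
prio (5b) val=5 bits=0x5 at bit 15: 0x12728000
mode (4b) val=-7 bits=0x9 at bit 11: 0x1272c800
state (7b) val=-39 bits=0x59 at bit 4: 0x1272cd90
cnt (1b) val=1 bits=0x1 at bit 3: 0x1272cd98
addr_hi (3b) val=-4 bits=0x4 at bit 0: 0x1272cd9c
word = 0x1272cd9c → big-endian bytes:
  [0]=0x12  [1]=0x72  [2]=0xcd  [3]=0x9c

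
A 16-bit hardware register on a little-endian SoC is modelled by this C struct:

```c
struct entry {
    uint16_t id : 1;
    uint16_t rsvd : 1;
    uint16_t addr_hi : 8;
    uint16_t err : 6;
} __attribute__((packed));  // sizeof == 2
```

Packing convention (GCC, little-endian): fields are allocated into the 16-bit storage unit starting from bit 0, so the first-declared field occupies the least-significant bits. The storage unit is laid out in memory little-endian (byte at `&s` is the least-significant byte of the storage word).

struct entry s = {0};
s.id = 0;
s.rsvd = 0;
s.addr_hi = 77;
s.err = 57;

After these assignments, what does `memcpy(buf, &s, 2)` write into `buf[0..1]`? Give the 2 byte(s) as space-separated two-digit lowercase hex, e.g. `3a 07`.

id:1 = 0 → 0x0 << 0 → word 0x0000
rsvd:1 = 0 → 0x0 << 1 → word 0x0000
addr_hi:8 = 77 → 0x4d << 2 → word 0x0134
err:6 = 57 → 0x39 << 10 → word 0xe534
word = 0xe534 → little-endian bytes:
  [0]=0x34  [1]=0xe5

34 e5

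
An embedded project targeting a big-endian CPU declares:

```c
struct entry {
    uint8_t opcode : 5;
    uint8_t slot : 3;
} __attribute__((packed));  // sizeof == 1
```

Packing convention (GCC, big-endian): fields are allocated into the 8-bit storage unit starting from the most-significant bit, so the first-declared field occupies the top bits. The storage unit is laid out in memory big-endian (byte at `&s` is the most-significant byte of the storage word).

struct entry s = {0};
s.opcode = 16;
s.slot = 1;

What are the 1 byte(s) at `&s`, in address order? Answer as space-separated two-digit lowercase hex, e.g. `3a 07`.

81

opcode:5 = 16 → 0x10 << 3 → word 0x80
slot:3 = 1 → 0x1 << 0 → word 0x81
word = 0x81 → big-endian bytes:
  [0]=0x81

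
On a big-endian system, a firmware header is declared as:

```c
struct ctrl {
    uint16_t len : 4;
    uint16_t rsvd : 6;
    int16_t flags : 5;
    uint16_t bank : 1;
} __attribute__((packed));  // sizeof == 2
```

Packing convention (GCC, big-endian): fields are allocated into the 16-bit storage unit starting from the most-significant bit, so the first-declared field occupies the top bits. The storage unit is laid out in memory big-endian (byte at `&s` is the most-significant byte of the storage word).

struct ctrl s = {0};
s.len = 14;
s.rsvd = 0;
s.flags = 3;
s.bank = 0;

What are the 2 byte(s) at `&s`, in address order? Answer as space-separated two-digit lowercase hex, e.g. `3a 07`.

e0 06

len:4 = 14 → 0xe << 12 → word 0xe000
rsvd:6 = 0 → 0x0 << 6 → word 0xe000
flags:5 = 3 → 0x3 << 1 → word 0xe006
bank:1 = 0 → 0x0 << 0 → word 0xe006
word = 0xe006 → big-endian bytes:
  [0]=0xe0  [1]=0x06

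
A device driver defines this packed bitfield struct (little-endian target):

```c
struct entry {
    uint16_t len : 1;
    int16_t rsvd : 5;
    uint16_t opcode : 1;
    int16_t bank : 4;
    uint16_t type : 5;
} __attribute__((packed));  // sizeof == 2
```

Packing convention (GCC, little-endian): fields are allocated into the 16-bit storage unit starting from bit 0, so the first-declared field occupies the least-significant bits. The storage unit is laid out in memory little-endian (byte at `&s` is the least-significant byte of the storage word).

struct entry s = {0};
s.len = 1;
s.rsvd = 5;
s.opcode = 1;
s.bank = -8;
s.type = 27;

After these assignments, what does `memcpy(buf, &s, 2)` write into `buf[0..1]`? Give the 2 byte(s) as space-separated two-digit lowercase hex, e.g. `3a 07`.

[0+:1] len=1 & 0x1 = 0x1; word=0x0001
[1+:5] rsvd=5 & 0x1f = 0x5; word=0x000b
[6+:1] opcode=1 & 0x1 = 0x1; word=0x004b
[7+:4] bank=-8 & 0xf = 0x8; word=0x044b
[11+:5] type=27 & 0x1f = 0x1b; word=0xdc4b
word = 0xdc4b → little-endian bytes:
  [0]=0x4b  [1]=0xdc

4b dc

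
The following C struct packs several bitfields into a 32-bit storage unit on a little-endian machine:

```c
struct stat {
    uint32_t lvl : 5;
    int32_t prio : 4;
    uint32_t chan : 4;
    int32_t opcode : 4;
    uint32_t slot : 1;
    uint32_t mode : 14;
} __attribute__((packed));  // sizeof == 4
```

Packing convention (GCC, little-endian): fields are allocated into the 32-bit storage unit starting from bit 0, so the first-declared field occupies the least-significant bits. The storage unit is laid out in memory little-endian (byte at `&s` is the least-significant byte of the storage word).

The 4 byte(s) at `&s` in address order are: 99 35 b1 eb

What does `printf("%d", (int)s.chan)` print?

[0]=0x99 [1]=0x35 [2]=0xb1 [3]=0xeb (little-endian) → word 0xebb13599
lvl:5 @ bit 0 → (0xebb13599>>0)&0x1f = 0x19
prio:4 @ bit 5 → (0xebb13599>>5)&0xf = 0xc
chan:4 @ bit 9 → (0xebb13599>>9)&0xf = 0xa  ←
opcode:4 @ bit 13 → (0xebb13599>>13)&0xf = 0x9
slot:1 @ bit 17 → (0xebb13599>>17)&0x1 = 0x0
mode:14 @ bit 18 → (0xebb13599>>18)&0x3fff = 0x3aec

10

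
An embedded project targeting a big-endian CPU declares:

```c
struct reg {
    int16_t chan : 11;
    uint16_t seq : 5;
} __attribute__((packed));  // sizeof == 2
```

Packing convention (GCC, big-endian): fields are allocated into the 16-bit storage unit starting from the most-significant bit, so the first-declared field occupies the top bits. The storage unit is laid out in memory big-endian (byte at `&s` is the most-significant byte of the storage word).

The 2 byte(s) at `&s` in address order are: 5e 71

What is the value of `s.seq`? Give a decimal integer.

[0]=0x5e [1]=0x71 (big-endian) → word 0x5e71
chan [5+:11] = (word>>5) & 0x7ff = 755
seq [0+:5] = (word>>0) & 0x1f = 17  ←

17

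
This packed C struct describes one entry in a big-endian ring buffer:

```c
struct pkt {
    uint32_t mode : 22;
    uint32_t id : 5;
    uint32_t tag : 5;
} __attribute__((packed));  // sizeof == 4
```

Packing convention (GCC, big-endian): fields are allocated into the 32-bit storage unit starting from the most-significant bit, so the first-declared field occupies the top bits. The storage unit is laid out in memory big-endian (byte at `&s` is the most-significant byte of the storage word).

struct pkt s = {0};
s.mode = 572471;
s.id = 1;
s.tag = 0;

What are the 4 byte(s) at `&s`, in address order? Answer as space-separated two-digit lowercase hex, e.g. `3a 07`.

[10+:22] mode=572471 & 0x3fffff = 0x8bc37; word=0x22f0dc00
[5+:5] id=1 & 0x1f = 0x1; word=0x22f0dc20
[0+:5] tag=0 & 0x1f = 0x0; word=0x22f0dc20
word = 0x22f0dc20 → big-endian bytes:
  [0]=0x22  [1]=0xf0  [2]=0xdc  [3]=0x20

22 f0 dc 20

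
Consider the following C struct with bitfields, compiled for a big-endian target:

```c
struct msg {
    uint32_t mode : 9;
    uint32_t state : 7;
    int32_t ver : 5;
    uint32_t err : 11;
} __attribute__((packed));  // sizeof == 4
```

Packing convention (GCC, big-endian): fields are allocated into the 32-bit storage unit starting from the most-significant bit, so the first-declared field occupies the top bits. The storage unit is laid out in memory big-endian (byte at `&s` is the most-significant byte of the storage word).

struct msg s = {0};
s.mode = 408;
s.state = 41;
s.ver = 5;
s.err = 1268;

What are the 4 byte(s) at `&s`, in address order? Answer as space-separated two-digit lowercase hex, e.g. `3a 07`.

cc 29 2c f4

mode:9 = 408 → 0x198 << 23 → word 0xcc000000
state:7 = 41 → 0x29 << 16 → word 0xcc290000
ver:5 = 5 → 0x5 << 11 → word 0xcc292800
err:11 = 1268 → 0x4f4 << 0 → word 0xcc292cf4
word = 0xcc292cf4 → big-endian bytes:
  [0]=0xcc  [1]=0x29  [2]=0x2c  [3]=0xf4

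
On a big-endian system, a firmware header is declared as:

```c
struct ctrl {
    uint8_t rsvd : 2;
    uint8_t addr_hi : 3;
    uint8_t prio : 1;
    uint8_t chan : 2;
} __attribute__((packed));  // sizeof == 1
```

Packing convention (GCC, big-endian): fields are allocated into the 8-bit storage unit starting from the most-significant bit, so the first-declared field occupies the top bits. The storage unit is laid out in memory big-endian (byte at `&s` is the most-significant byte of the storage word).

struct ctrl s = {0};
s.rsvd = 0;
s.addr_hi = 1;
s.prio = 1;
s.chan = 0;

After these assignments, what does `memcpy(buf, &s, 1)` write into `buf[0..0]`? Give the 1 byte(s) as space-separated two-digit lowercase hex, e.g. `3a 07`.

0c

rsvd:2 = 0 → 0x0 << 6 → word 0x00
addr_hi:3 = 1 → 0x1 << 3 → word 0x08
prio:1 = 1 → 0x1 << 2 → word 0x0c
chan:2 = 0 → 0x0 << 0 → word 0x0c
word = 0x0c → big-endian bytes:
  [0]=0x0c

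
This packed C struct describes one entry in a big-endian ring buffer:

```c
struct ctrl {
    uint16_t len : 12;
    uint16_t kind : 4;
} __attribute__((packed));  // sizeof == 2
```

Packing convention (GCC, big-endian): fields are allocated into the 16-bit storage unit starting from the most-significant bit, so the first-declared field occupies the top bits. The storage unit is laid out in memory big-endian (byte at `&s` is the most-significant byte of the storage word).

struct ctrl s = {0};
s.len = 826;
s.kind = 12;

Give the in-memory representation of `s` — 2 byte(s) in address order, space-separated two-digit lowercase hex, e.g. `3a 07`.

len:12 = 826 → 0x33a << 4 → word 0x33a0
kind:4 = 12 → 0xc << 0 → word 0x33ac
word = 0x33ac → big-endian bytes:
  [0]=0x33  [1]=0xac

33 ac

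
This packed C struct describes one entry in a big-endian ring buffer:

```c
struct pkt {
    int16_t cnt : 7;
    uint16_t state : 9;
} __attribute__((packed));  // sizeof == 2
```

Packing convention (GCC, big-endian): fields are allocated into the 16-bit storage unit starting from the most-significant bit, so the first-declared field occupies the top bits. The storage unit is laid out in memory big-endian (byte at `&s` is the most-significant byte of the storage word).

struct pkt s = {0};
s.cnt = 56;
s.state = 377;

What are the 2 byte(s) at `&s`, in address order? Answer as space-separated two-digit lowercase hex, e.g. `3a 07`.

71 79

cnt (7b) val=56 bits=0x38 at bit 9: 0x7000
state (9b) val=377 bits=0x179 at bit 0: 0x7179
word = 0x7179 → big-endian bytes:
  [0]=0x71  [1]=0x79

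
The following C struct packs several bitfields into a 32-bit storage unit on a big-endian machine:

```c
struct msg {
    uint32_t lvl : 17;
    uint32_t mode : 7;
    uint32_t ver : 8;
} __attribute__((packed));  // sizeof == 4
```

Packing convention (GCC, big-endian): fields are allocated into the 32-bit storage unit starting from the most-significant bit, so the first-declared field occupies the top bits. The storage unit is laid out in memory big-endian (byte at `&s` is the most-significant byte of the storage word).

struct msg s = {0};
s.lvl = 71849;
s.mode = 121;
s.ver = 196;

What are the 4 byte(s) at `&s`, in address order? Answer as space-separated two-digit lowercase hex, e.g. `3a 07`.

[15+:17] lvl=71849 & 0x1ffff = 0x118a9; word=0x8c548000
[8+:7] mode=121 & 0x7f = 0x79; word=0x8c54f900
[0+:8] ver=196 & 0xff = 0xc4; word=0x8c54f9c4
word = 0x8c54f9c4 → big-endian bytes:
  [0]=0x8c  [1]=0x54  [2]=0xf9  [3]=0xc4

8c 54 f9 c4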